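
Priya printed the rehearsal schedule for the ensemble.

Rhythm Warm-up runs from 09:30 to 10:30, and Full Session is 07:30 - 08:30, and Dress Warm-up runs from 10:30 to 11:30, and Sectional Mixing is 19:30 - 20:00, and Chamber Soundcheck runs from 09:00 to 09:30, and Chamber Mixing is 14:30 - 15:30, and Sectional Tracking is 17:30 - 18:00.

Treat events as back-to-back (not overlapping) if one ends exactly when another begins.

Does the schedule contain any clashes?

Sorted by start: Full Session, Chamber Soundcheck, Rhythm Warm-up, Dress Warm-up, Chamber Mixing, Sectional Tracking, Sectional Mixing.
Chamber Soundcheck starts after Full Session ends; Full Session is clear from here.
Rhythm Warm-up starts exactly when Chamber Soundcheck ends (back-to-back, no overlap); Chamber Soundcheck is clear from here.
Dress Warm-up starts exactly when Rhythm Warm-up ends (back-to-back, no overlap); Rhythm Warm-up is clear from here.
Chamber Mixing starts after Dress Warm-up ends; Dress Warm-up is clear from here.
Sectional Tracking starts after Chamber Mixing ends; Chamber Mixing is clear from here.
Sectional Mixing starts after Sectional Tracking ends.
Every pair is clear; the schedule has no overlaps.

No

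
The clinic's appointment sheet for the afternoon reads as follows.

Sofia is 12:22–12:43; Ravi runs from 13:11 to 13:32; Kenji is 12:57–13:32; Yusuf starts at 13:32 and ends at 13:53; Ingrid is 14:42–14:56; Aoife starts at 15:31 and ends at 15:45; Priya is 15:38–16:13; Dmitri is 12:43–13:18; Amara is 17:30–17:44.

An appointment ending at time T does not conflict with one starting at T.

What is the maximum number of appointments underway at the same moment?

3

Sort all start/end points and keep a running count:
12:22 start Sofia → 1
12:43 end Sofia → 0
12:43 start Dmitri → 1
12:57 start Kenji → 2
13:11 start Ravi → 3
13:18 end Dmitri → 2
13:32 end Kenji → 1
13:32 end Ravi → 0
13:32 start Yusuf → 1
13:53 end Yusuf → 0
14:42 start Ingrid → 1
14:56 end Ingrid → 0
15:31 start Aoife → 1
15:38 start Priya → 2
15:45 end Aoife → 1
16:13 end Priya → 0
17:30 start Amara → 1
17:44 end Amara → 0
Peak is 3, at 13:11 (Dmitri, Kenji, Ravi).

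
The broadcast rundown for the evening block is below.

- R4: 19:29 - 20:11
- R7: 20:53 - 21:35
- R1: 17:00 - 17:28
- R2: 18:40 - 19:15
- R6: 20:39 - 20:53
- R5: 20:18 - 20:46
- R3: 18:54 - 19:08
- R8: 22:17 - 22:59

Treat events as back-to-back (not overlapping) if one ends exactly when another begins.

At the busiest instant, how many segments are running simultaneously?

2

Sweep the timeline, counting +1 at each start and −1 at each end (ends before starts at a tie):
17:00 start R1 → 1
17:28 end R1 → 0
18:40 start R2 → 1
18:54 start R3 → 2
19:08 end R3 → 1
19:15 end R2 → 0
19:29 start R4 → 1
20:11 end R4 → 0
20:18 start R5 → 1
20:39 start R6 → 2
20:46 end R5 → 1
20:53 end R6 → 0
20:53 start R7 → 1
21:35 end R7 → 0
22:17 start R8 → 1
22:59 end R8 → 0
Peak is 2, at 18:54 (R2, R3).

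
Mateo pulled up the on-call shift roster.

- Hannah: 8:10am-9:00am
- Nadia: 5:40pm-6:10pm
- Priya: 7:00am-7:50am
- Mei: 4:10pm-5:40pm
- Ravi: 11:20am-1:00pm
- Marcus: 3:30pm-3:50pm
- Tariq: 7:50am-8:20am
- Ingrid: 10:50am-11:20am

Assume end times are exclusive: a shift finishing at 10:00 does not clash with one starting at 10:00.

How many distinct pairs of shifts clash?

1

Two intervals overlap when each starts before the other ends.
Sorted by start: Priya, Tariq, Hannah, Ingrid, Ravi, Marcus, Mei, Nadia.
Tariq starts exactly when Priya ends (back-to-back, no overlap) — done with Priya.
Hannah starts before Tariq ends → Tariq and Hannah overlap.
Ingrid starts after Tariq ends — done with Tariq.
Ingrid starts after Hannah ends — done with Hannah.
Ravi starts exactly when Ingrid ends (back-to-back, no overlap) — done with Ingrid.
Marcus starts after Ravi ends — done with Ravi.
Mei starts after Marcus ends — done with Marcus.
Nadia starts exactly when Mei ends (back-to-back, no overlap).
Overlapping pairs: Hannah & Tariq — 1 in total.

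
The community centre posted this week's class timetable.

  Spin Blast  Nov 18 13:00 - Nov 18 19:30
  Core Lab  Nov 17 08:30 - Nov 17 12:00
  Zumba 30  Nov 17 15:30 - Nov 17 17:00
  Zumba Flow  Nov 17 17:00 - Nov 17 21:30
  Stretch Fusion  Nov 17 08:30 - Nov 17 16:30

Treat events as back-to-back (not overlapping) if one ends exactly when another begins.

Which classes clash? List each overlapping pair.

Core Lab & Stretch Fusion, Stretch Fusion & Zumba 30

Sorted by start: Stretch Fusion, Core Lab, Zumba 30, Zumba Flow, Spin Blast.
Core Lab starts before Stretch Fusion ends → Stretch Fusion and Core Lab overlap.
Zumba 30 starts before Stretch Fusion ends → Stretch Fusion and Zumba 30 overlap.
Zumba Flow starts after Stretch Fusion ends — done with Stretch Fusion.
Zumba 30 starts after Core Lab ends — done with Core Lab.
Zumba Flow starts exactly when Zumba 30 ends (back-to-back, no overlap) — done with Zumba 30.
Spin Blast starts after Zumba Flow ends.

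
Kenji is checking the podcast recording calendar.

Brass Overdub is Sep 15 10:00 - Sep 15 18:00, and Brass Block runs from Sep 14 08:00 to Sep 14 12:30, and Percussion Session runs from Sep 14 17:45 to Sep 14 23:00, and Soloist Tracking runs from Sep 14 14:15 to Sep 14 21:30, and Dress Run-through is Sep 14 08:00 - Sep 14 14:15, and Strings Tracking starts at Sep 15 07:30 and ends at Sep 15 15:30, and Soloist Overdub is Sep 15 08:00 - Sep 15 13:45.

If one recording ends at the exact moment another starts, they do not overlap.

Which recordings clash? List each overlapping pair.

Brass Block & Dress Run-through, Brass Overdub & Soloist Overdub, Brass Overdub & Strings Tracking, Percussion Session & Soloist Tracking, Soloist Overdub & Strings Tracking

Sorted by start: Brass Block, Dress Run-through, Soloist Tracking, Percussion Session, Strings Tracking, Soloist Overdub, Brass Overdub.
Dress Run-through starts before Brass Block ends → Brass Block and Dress Run-through overlap.
Soloist Tracking starts after Brass Block ends; Brass Block is clear from here.
Soloist Tracking starts exactly when Dress Run-through ends (back-to-back, no overlap); Dress Run-through is clear from here.
Percussion Session starts before Soloist Tracking ends → Soloist Tracking and Percussion Session overlap.
Strings Tracking starts after Soloist Tracking ends; Soloist Tracking is clear from here.
Strings Tracking starts after Percussion Session ends; Percussion Session is clear from here.
Soloist Overdub starts before Strings Tracking ends → Strings Tracking and Soloist Overdub overlap.
Brass Overdub starts before Strings Tracking ends → Strings Tracking and Brass Overdub overlap.
Brass Overdub starts before Soloist Overdub ends → Soloist Overdub and Brass Overdub overlap.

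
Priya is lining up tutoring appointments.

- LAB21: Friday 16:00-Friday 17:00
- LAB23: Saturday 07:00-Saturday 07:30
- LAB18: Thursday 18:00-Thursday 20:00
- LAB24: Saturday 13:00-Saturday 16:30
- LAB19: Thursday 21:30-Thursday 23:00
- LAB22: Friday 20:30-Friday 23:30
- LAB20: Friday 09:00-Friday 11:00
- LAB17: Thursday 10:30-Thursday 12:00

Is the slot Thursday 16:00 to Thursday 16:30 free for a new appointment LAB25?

LAB17: ends Thursday 12:00 at or before LAB25 starts Thursday 16:00 → clear.
LAB18: starts Thursday 18:00 at or after LAB25 ends Thursday 16:30 → clear.
LAB19: starts Thursday 21:30 at or after LAB25 ends Thursday 16:30 → clear.
LAB20: starts Friday 09:00 at or after LAB25 ends Thursday 16:30 → clear.
LAB21: starts Friday 16:00 at or after LAB25 ends Thursday 16:30 → clear.
LAB22: starts Friday 20:30 at or after LAB25 ends Thursday 16:30 → clear.
LAB23: starts Saturday 07:00 at or after LAB25 ends Thursday 16:30 → clear.
LAB24: starts Saturday 13:00 at or after LAB25 ends Thursday 16:30 → clear.

Yes — the slot is free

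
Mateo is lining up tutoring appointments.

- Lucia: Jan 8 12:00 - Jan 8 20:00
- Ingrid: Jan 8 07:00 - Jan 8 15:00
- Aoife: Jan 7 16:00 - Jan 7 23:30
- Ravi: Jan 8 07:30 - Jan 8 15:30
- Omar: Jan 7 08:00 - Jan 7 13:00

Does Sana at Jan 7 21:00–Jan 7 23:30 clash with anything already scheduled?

Yes — it overlaps Aoife

Omar: ends Jan 7 13:00 at or before Sana starts Jan 7 21:00 → clear.
Aoife: starts Jan 7 16:00 before Sana ends Jan 7 23:30, and ends Jan 7 23:30 after Sana starts Jan 7 21:00 → overlap.
Ingrid: starts Jan 8 07:00 at or after Sana ends Jan 7 23:30 → clear.
Ravi: starts Jan 8 07:30 at or after Sana ends Jan 7 23:30 → clear.
Lucia: starts Jan 8 12:00 at or after Sana ends Jan 7 23:30 → clear.
Sana overlaps Aoife.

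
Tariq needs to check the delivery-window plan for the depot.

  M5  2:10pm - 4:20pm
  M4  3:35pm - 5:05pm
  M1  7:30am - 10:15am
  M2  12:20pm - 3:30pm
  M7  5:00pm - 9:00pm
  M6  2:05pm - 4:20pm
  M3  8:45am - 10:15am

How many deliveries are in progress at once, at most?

Walk through starts and ends in time order (an end at T is processed before a start at T):
7:30am start M1 → 1
8:45am start M3 → 2
10:15am end M1 → 1
10:15am end M3 → 0
12:20pm start M2 → 1
2:05pm start M6 → 2
2:10pm start M5 → 3
3:30pm end M2 → 2
3:35pm start M4 → 3
4:20pm end M5 → 2
4:20pm end M6 → 1
5:00pm start M7 → 2
5:05pm end M4 → 1
9:00pm end M7 → 0
Peak is 3, at 2:10pm (M2, M5, M6).

3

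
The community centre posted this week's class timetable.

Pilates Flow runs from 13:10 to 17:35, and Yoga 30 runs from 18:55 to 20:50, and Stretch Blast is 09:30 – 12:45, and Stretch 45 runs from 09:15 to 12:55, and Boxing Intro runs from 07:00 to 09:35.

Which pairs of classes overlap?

Boxing Intro & Stretch 45, Boxing Intro & Stretch Blast, Stretch 45 & Stretch Blast

Sorted by start: Boxing Intro, Stretch 45, Stretch Blast, Pilates Flow, Yoga 30.
Stretch 45 starts before Boxing Intro ends → Boxing Intro and Stretch 45 overlap.
Stretch Blast starts before Boxing Intro ends → Boxing Intro and Stretch Blast overlap.
Pilates Flow starts after Boxing Intro ends; Boxing Intro is clear from here.
Stretch Blast starts before Stretch 45 ends → Stretch 45 and Stretch Blast overlap.
Pilates Flow starts after Stretch 45 ends; Stretch 45 is clear from here.
Pilates Flow starts after Stretch Blast ends; Stretch Blast is clear from here.
Yoga 30 starts after Pilates Flow ends.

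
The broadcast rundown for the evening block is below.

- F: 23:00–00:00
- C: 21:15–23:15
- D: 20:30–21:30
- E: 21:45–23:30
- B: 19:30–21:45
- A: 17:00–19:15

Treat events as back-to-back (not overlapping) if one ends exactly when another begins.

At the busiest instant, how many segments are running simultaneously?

3

Walk through starts and ends in time order (an end at T is processed before a start at T):
17:00 start A → 1
19:15 end A → 0
19:30 start B → 1
20:30 start D → 2
21:15 start C → 3
21:30 end D → 2
21:45 end B → 1
21:45 start E → 2
23:00 start F → 3
23:15 end C → 2
23:30 end E → 1
00:00 end F → 0
Peak is 3, at 21:15 (B, C, D).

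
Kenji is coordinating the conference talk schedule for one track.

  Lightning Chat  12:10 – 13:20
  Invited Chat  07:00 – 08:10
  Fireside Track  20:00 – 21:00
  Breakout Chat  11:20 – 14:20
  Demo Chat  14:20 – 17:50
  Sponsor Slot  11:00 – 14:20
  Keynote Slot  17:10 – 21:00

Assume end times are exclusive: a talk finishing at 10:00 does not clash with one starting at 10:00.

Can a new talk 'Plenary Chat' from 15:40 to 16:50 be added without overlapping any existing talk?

Invited Chat: ends 08:10 at or before Plenary Chat starts 15:40 → clear.
Sponsor Slot: ends 14:20 at or before Plenary Chat starts 15:40 → clear.
Breakout Chat: ends 14:20 at or before Plenary Chat starts 15:40 → clear.
Lightning Chat: ends 13:20 at or before Plenary Chat starts 15:40 → clear.
Demo Chat: starts 14:20 before Plenary Chat ends 16:50, and ends 17:50 after Plenary Chat starts 15:40 → overlap.
Keynote Slot: starts 17:10 at or after Plenary Chat ends 16:50 → clear.
Fireside Track: starts 20:00 at or after Plenary Chat ends 16:50 → clear.
Plenary Chat overlaps Demo Chat.

No — it overlaps Demo Chat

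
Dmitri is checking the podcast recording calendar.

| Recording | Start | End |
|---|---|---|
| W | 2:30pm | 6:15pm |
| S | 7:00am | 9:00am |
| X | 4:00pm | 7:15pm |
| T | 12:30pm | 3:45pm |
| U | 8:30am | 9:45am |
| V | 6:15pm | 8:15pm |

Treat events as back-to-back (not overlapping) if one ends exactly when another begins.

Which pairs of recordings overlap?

S & U, T & W, V & X, W & X

Sorted by start: S, U, T, W, X, V.
U starts before S ends → S and U overlap.
T starts after S ends, so S has no further overlaps.
T starts after U ends, so U has no further overlaps.
W starts before T ends → T and W overlap.
X starts after T ends, so T has no further overlaps.
X starts before W ends → W and X overlap.
V starts exactly when W ends (back-to-back, no overlap).
V starts before X ends → X and V overlap.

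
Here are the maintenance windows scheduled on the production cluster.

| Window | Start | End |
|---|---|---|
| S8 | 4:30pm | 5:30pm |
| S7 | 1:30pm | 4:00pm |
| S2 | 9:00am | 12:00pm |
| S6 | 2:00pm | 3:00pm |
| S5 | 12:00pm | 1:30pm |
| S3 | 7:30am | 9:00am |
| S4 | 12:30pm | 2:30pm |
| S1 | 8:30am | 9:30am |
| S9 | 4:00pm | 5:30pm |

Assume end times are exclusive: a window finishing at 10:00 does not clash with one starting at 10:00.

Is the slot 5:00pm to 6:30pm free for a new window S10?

S3: ends 9:00am at or before S10 starts 5:00pm → clear.
S1: ends 9:30am at or before S10 starts 5:00pm → clear.
S2: ends 12:00pm at or before S10 starts 5:00pm → clear.
S5: ends 1:30pm at or before S10 starts 5:00pm → clear.
S4: ends 2:30pm at or before S10 starts 5:00pm → clear.
S7: ends 4:00pm at or before S10 starts 5:00pm → clear.
S6: ends 3:00pm at or before S10 starts 5:00pm → clear.
S9: starts 4:00pm before S10 ends 6:30pm, and ends 5:30pm after S10 starts 5:00pm → overlap.
S8: starts 4:30pm before S10 ends 6:30pm, and ends 5:30pm after S10 starts 5:00pm → overlap.
S10 overlaps S8, S9.

No — it overlaps S8, S9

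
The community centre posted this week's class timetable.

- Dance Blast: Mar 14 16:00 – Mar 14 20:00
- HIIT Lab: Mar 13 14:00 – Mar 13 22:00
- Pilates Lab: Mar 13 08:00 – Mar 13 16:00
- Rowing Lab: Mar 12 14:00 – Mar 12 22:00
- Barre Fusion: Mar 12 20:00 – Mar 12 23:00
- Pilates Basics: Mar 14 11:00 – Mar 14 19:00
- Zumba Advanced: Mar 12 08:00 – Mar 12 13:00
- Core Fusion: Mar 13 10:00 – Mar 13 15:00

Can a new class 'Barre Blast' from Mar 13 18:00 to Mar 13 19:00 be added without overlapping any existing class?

Zumba Advanced: ends Mar 12 13:00 at or before Barre Blast starts Mar 13 18:00 → clear.
Rowing Lab: ends Mar 12 22:00 at or before Barre Blast starts Mar 13 18:00 → clear.
Barre Fusion: ends Mar 12 23:00 at or before Barre Blast starts Mar 13 18:00 → clear.
Pilates Lab: ends Mar 13 16:00 at or before Barre Blast starts Mar 13 18:00 → clear.
Core Fusion: ends Mar 13 15:00 at or before Barre Blast starts Mar 13 18:00 → clear.
HIIT Lab: starts Mar 13 14:00 before Barre Blast ends Mar 13 19:00, and ends Mar 13 22:00 after Barre Blast starts Mar 13 18:00 → overlap.
Pilates Basics: starts Mar 14 11:00 at or after Barre Blast ends Mar 13 19:00 → clear.
Dance Blast: starts Mar 14 16:00 at or after Barre Blast ends Mar 13 19:00 → clear.
Barre Blast overlaps HIIT Lab.

No — it overlaps HIIT Lab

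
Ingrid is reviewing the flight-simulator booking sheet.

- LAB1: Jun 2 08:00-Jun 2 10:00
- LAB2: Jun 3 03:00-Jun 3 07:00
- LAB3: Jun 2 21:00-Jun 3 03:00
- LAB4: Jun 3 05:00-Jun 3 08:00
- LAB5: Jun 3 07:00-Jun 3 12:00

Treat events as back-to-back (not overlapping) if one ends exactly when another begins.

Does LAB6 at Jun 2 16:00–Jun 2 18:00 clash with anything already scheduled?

LAB1: ends Jun 2 10:00 at or before LAB6 starts Jun 2 16:00 → clear.
LAB3: starts Jun 2 21:00 at or after LAB6 ends Jun 2 18:00 → clear.
LAB2: starts Jun 3 03:00 at or after LAB6 ends Jun 2 18:00 → clear.
LAB4: starts Jun 3 05:00 at or after LAB6 ends Jun 2 18:00 → clear.
LAB5: starts Jun 3 07:00 at or after LAB6 ends Jun 2 18:00 → clear.

No — it doesn't clash with anything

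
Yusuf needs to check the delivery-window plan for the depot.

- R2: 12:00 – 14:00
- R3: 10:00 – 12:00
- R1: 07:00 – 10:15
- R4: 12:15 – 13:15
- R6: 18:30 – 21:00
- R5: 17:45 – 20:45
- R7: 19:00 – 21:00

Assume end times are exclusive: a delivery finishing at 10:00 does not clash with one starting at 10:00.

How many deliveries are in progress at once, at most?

3

Walk through starts and ends in time order (an end at T is processed before a start at T):
07:00 start R1 → 1
10:00 start R3 → 2
10:15 end R1 → 1
12:00 end R3 → 0
12:00 start R2 → 1
12:15 start R4 → 2
13:15 end R4 → 1
14:00 end R2 → 0
17:45 start R5 → 1
18:30 start R6 → 2
19:00 start R7 → 3
20:45 end R5 → 2
21:00 end R6 → 1
21:00 end R7 → 0
Peak is 3, at 19:00 (R5, R6, R7).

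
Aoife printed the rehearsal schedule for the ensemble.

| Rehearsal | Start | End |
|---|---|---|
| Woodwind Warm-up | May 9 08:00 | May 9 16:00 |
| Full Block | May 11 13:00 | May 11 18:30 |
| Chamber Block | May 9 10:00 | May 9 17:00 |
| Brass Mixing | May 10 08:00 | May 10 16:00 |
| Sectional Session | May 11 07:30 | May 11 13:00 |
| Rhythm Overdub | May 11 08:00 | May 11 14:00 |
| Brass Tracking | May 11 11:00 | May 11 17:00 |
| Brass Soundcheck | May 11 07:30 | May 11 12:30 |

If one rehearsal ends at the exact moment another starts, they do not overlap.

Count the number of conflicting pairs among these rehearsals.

Two intervals overlap when each starts before the other ends.
Sorted by start: Woodwind Warm-up, Chamber Block, Brass Mixing, Sectional Session, Brass Soundcheck, Rhythm Overdub, Brass Tracking, Full Block.
Chamber Block starts before Woodwind Warm-up ends → Woodwind Warm-up and Chamber Block overlap.
Brass Mixing starts after Woodwind Warm-up ends; Woodwind Warm-up is clear from here.
Brass Mixing starts after Chamber Block ends; Chamber Block is clear from here.
Sectional Session starts after Brass Mixing ends; Brass Mixing is clear from here.
Brass Soundcheck starts before Sectional Session ends → Sectional Session and Brass Soundcheck overlap.
Rhythm Overdub starts before Sectional Session ends → Sectional Session and Rhythm Overdub overlap.
Brass Tracking starts before Sectional Session ends → Sectional Session and Brass Tracking overlap.
Full Block starts exactly when Sectional Session ends (back-to-back, no overlap).
Rhythm Overdub starts before Brass Soundcheck ends → Brass Soundcheck and Rhythm Overdub overlap.
Brass Tracking starts before Brass Soundcheck ends → Brass Soundcheck and Brass Tracking overlap.
Full Block starts after Brass Soundcheck ends.
Brass Tracking starts before Rhythm Overdub ends → Rhythm Overdub and Brass Tracking overlap.
Full Block starts before Rhythm Overdub ends → Rhythm Overdub and Full Block overlap.
Full Block starts before Brass Tracking ends → Brass Tracking and Full Block overlap.
Overlapping pairs: Brass Soundcheck & Brass Tracking, Brass Soundcheck & Rhythm Overdub, Brass Soundcheck & Sectional Session, Brass Tracking & Full Block, Brass Tracking & Rhythm Overdub, Brass Tracking & Sectional Session, Chamber Block & Woodwind Warm-up, Full Block & Rhythm Overdub, Rhythm Overdub & Sectional Session — 9 in total.

9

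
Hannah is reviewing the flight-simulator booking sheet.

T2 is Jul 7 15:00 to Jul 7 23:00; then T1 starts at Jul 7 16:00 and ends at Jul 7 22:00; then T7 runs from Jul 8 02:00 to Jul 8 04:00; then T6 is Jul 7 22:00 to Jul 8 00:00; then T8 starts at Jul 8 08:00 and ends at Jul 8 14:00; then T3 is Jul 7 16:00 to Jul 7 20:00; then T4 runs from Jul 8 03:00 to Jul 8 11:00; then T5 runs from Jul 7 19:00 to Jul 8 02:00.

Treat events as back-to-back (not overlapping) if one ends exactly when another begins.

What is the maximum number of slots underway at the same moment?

4

Sort all start/end points and keep a running count:
Jul 7 15:00 start T2 → 1
Jul 7 16:00 start T1 → 2
Jul 7 16:00 start T3 → 3
Jul 7 19:00 start T5 → 4
Jul 7 20:00 end T3 → 3
Jul 7 22:00 end T1 → 2
Jul 7 22:00 start T6 → 3
Jul 7 23:00 end T2 → 2
Jul 8 00:00 end T6 → 1
Jul 8 02:00 end T5 → 0
Jul 8 02:00 start T7 → 1
Jul 8 03:00 start T4 → 2
Jul 8 04:00 end T7 → 1
Jul 8 08:00 start T8 → 2
Jul 8 11:00 end T4 → 1
Jul 8 14:00 end T8 → 0
Peak is 4, at Jul 7 19:00 (T1, T2, T3, T5).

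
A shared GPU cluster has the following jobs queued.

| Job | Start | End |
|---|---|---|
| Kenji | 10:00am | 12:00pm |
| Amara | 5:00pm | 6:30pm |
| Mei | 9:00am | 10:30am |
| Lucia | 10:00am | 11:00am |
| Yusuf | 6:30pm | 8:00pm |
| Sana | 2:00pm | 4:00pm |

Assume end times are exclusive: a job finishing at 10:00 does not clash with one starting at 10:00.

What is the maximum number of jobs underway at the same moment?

Sort all start/end points and keep a running count:
9:00am start Mei → 1
10:00am start Kenji → 2
10:00am start Lucia → 3
10:30am end Mei → 2
11:00am end Lucia → 1
12:00pm end Kenji → 0
2:00pm start Sana → 1
4:00pm end Sana → 0
5:00pm start Amara → 1
6:30pm end Amara → 0
6:30pm start Yusuf → 1
8:00pm end Yusuf → 0
Peak is 3, at 10:00am (Kenji, Lucia, Mei).

3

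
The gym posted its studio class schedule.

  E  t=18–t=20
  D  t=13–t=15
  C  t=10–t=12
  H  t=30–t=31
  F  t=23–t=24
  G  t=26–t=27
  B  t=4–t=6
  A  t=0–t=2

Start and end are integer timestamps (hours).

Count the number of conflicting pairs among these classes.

Check each pair: they overlap iff neither finishes before the other starts.
Sorted by start: A, B, C, D, E, F, G, H.
B starts after A ends — done with A.
C starts after B ends — done with B.
D starts after C ends — done with C.
E starts after D ends — done with D.
F starts after E ends — done with E.
G starts after F ends — done with F.
H starts after G ends.
No pair overlaps.

0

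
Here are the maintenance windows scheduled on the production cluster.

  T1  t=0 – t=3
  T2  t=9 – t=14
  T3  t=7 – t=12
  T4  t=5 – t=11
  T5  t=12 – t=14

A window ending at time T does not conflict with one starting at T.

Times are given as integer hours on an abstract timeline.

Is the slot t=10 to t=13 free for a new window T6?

No — it overlaps T2, T3, T4, T5

T1: ends t=3 at or before T6 starts t=10 → clear.
T4: starts t=5 before T6 ends t=13, and ends t=11 after T6 starts t=10 → overlap.
T3: starts t=7 before T6 ends t=13, and ends t=12 after T6 starts t=10 → overlap.
T2: starts t=9 before T6 ends t=13, and ends t=14 after T6 starts t=10 → overlap.
T5: starts t=12 before T6 ends t=13, and ends t=14 after T6 starts t=10 → overlap.
T6 overlaps T2, T3, T4, T5.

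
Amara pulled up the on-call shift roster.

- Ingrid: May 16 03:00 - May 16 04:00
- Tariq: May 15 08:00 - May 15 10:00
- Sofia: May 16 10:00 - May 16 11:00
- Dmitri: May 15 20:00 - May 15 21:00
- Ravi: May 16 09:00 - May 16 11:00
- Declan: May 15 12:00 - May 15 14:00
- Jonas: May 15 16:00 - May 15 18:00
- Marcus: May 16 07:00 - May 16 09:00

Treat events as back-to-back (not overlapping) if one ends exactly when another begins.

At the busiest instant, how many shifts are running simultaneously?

2

Sweep the timeline, counting +1 at each start and −1 at each end (ends before starts at a tie):
May 15 08:00 start Tariq → 1
May 15 10:00 end Tariq → 0
May 15 12:00 start Declan → 1
May 15 14:00 end Declan → 0
May 15 16:00 start Jonas → 1
May 15 18:00 end Jonas → 0
May 15 20:00 start Dmitri → 1
May 15 21:00 end Dmitri → 0
May 16 03:00 start Ingrid → 1
May 16 04:00 end Ingrid → 0
May 16 07:00 start Marcus → 1
May 16 09:00 end Marcus → 0
May 16 09:00 start Ravi → 1
May 16 10:00 start Sofia → 2
May 16 11:00 end Ravi → 1
May 16 11:00 end Sofia → 0
Peak is 2, at May 16 10:00 (Ravi, Sofia).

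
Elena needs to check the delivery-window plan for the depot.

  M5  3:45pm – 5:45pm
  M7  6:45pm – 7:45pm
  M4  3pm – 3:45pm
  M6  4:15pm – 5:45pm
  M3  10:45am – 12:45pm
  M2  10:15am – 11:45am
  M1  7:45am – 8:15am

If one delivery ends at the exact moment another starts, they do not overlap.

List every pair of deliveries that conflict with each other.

M2 & M3, M5 & M6

Check each pair: they overlap iff neither finishes before the other starts.
Sorted by start: M1, M2, M3, M4, M5, M6, M7.
M2 starts after M1 ends, so nothing later overlaps M1 either.
M3 starts before M2 ends → M2 and M3 overlap.
M4 starts after M2 ends, so nothing later overlaps M2 either.
M4 starts after M3 ends, so nothing later overlaps M3 either.
M5 starts exactly when M4 ends (back-to-back, no overlap), so nothing later overlaps M4 either.
M6 starts before M5 ends → M5 and M6 overlap.
M7 starts after M5 ends.
M7 starts after M6 ends.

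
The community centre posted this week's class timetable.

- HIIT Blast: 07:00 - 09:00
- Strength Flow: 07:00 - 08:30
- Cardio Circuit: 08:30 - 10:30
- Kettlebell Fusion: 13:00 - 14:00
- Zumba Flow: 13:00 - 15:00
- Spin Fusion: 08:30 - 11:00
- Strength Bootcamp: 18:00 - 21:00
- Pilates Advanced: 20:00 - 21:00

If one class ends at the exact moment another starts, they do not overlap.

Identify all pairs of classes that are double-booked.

Cardio Circuit & HIIT Blast, Cardio Circuit & Spin Fusion, HIIT Blast & Spin Fusion, HIIT Blast & Strength Flow, Kettlebell Fusion & Zumba Flow, Pilates Advanced & Strength Bootcamp

Sorted by start: HIIT Blast, Strength Flow, Cardio Circuit, Spin Fusion, Kettlebell Fusion, Zumba Flow, Strength Bootcamp, Pilates Advanced.
Strength Flow starts before HIIT Blast ends → HIIT Blast and Strength Flow overlap.
Cardio Circuit starts before HIIT Blast ends → HIIT Blast and Cardio Circuit overlap.
Spin Fusion starts before HIIT Blast ends → HIIT Blast and Spin Fusion overlap.
Kettlebell Fusion starts after HIIT Blast ends, so HIIT Blast has no further overlaps.
Cardio Circuit starts exactly when Strength Flow ends (back-to-back, no overlap), so Strength Flow has no further overlaps.
Spin Fusion starts before Cardio Circuit ends → Cardio Circuit and Spin Fusion overlap.
Kettlebell Fusion starts after Cardio Circuit ends, so Cardio Circuit has no further overlaps.
Kettlebell Fusion starts after Spin Fusion ends, so Spin Fusion has no further overlaps.
Zumba Flow starts before Kettlebell Fusion ends → Kettlebell Fusion and Zumba Flow overlap.
Strength Bootcamp starts after Kettlebell Fusion ends, so Kettlebell Fusion has no further overlaps.
Strength Bootcamp starts after Zumba Flow ends, so Zumba Flow has no further overlaps.
Pilates Advanced starts before Strength Bootcamp ends → Strength Bootcamp and Pilates Advanced overlap.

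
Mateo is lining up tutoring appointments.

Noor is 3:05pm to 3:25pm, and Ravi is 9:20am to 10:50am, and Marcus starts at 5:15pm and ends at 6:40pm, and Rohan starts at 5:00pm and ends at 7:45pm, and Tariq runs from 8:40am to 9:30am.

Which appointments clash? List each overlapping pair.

Marcus & Rohan, Ravi & Tariq

Check each pair: they overlap iff neither finishes before the other starts.
Sorted by start: Tariq, Ravi, Noor, Rohan, Marcus.
Ravi starts before Tariq ends → Tariq and Ravi overlap.
Noor starts after Tariq ends, so Tariq has no further overlaps.
Noor starts after Ravi ends, so Ravi has no further overlaps.
Rohan starts after Noor ends, so Noor has no further overlaps.
Marcus starts before Rohan ends → Rohan and Marcus overlap.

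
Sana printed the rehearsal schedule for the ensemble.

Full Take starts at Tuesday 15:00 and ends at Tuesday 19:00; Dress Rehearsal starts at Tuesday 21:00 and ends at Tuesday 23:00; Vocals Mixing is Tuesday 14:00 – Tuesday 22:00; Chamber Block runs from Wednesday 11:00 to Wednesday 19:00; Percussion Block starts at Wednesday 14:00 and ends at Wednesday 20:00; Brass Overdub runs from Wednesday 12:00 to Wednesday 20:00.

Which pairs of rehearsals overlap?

Check each pair: they overlap iff neither finishes before the other starts.
Sorted by start: Vocals Mixing, Full Take, Dress Rehearsal, Chamber Block, Brass Overdub, Percussion Block.
Full Take starts before Vocals Mixing ends → Vocals Mixing and Full Take overlap.
Dress Rehearsal starts before Vocals Mixing ends → Vocals Mixing and Dress Rehearsal overlap.
Chamber Block starts after Vocals Mixing ends, so Vocals Mixing has no further overlaps.
Dress Rehearsal starts after Full Take ends, so Full Take has no further overlaps.
Chamber Block starts after Dress Rehearsal ends, so Dress Rehearsal has no further overlaps.
Brass Overdub starts before Chamber Block ends → Chamber Block and Brass Overdub overlap.
Percussion Block starts before Chamber Block ends → Chamber Block and Percussion Block overlap.
Percussion Block starts before Brass Overdub ends → Brass Overdub and Percussion Block overlap.

Brass Overdub & Chamber Block, Brass Overdub & Percussion Block, Chamber Block & Percussion Block, Dress Rehearsal & Vocals Mixing, Full Take & Vocals Mixing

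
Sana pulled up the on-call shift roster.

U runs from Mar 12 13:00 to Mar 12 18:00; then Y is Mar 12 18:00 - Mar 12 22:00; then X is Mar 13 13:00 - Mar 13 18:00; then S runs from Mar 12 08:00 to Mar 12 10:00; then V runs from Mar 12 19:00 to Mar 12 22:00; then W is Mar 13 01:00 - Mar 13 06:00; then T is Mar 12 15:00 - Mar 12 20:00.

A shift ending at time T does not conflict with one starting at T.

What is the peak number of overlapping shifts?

Walk through starts and ends in time order (an end at T is processed before a start at T):
Mar 12 08:00 start S → 1
Mar 12 10:00 end S → 0
Mar 12 13:00 start U → 1
Mar 12 15:00 start T → 2
Mar 12 18:00 end U → 1
Mar 12 18:00 start Y → 2
Mar 12 19:00 start V → 3
Mar 12 20:00 end T → 2
Mar 12 22:00 end V → 1
Mar 12 22:00 end Y → 0
Mar 13 01:00 start W → 1
Mar 13 06:00 end W → 0
Mar 13 13:00 start X → 1
Mar 13 18:00 end X → 0
Peak is 3, at Mar 12 19:00 (T, V, Y).

3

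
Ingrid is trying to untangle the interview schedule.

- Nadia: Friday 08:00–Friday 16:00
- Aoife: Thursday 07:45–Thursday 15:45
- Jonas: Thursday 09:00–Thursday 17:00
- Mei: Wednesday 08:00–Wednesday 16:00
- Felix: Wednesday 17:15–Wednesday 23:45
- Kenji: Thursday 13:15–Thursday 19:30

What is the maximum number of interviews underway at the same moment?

3

Sort all start/end points and keep a running count:
Wednesday 08:00 start Mei → 1
Wednesday 16:00 end Mei → 0
Wednesday 17:15 start Felix → 1
Wednesday 23:45 end Felix → 0
Thursday 07:45 start Aoife → 1
Thursday 09:00 start Jonas → 2
Thursday 13:15 start Kenji → 3
Thursday 15:45 end Aoife → 2
Thursday 17:00 end Jonas → 1
Thursday 19:30 end Kenji → 0
Friday 08:00 start Nadia → 1
Friday 16:00 end Nadia → 0
Peak is 3, at Thursday 13:15 (Aoife, Jonas, Kenji).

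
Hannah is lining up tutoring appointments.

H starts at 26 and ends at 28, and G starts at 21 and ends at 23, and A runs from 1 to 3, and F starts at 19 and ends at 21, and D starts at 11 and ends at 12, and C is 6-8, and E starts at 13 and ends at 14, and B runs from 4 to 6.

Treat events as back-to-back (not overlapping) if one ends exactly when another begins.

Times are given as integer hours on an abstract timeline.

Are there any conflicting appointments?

No

Check each pair: they overlap iff neither finishes before the other starts.
Sorted by start: A, B, C, D, E, F, G, H.
B starts after A ends, so A has no further overlaps.
C starts exactly when B ends (back-to-back, no overlap), so B has no further overlaps.
D starts after C ends, so C has no further overlaps.
E starts after D ends, so D has no further overlaps.
F starts after E ends, so E has no further overlaps.
G starts exactly when F ends (back-to-back, no overlap), so F has no further overlaps.
H starts after G ends.
Every pair is clear; the schedule has no overlaps.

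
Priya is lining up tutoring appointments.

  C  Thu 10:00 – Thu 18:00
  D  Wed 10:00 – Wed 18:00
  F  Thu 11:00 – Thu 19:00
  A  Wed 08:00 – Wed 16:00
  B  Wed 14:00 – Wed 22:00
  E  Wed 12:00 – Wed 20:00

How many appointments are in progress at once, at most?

4

Sweep the timeline, counting +1 at each start and −1 at each end (ends before starts at a tie):
Wed 08:00 start A → 1
Wed 10:00 start D → 2
Wed 12:00 start E → 3
Wed 14:00 start B → 4
Wed 16:00 end A → 3
Wed 18:00 end D → 2
Wed 20:00 end E → 1
Wed 22:00 end B → 0
Thu 10:00 start C → 1
Thu 11:00 start F → 2
Thu 18:00 end C → 1
Thu 19:00 end F → 0
Peak is 4, at Wed 14:00 (A, B, D, E).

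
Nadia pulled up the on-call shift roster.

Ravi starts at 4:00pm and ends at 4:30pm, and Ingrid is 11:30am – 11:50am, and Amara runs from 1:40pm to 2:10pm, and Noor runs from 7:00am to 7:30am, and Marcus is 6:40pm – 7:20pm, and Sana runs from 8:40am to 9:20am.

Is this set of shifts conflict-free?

Yes

Sorted by start: Noor, Sana, Ingrid, Amara, Ravi, Marcus.
Sana starts after Noor ends, so Noor has no further overlaps.
Ingrid starts after Sana ends, so Sana has no further overlaps.
Amara starts after Ingrid ends, so Ingrid has no further overlaps.
Ravi starts after Amara ends, so Amara has no further overlaps.
Marcus starts after Ravi ends.
Every pair is clear; the schedule has no overlaps.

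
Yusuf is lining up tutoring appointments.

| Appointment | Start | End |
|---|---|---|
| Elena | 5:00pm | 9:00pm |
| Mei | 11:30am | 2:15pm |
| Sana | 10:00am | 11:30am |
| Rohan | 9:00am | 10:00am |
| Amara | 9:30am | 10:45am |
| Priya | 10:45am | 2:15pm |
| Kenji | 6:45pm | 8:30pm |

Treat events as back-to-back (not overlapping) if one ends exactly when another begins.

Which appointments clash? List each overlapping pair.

Sorted by start: Rohan, Amara, Sana, Priya, Mei, Elena, Kenji.
Amara starts before Rohan ends → Rohan and Amara overlap.
Sana starts exactly when Rohan ends (back-to-back, no overlap), so nothing later overlaps Rohan either.
Sana starts before Amara ends → Amara and Sana overlap.
Priya starts exactly when Amara ends (back-to-back, no overlap), so nothing later overlaps Amara either.
Priya starts before Sana ends → Sana and Priya overlap.
Mei starts exactly when Sana ends (back-to-back, no overlap), so nothing later overlaps Sana either.
Mei starts before Priya ends → Priya and Mei overlap.
Elena starts after Priya ends, so nothing later overlaps Priya either.
Elena starts after Mei ends, so nothing later overlaps Mei either.
Kenji starts before Elena ends → Elena and Kenji overlap.

Amara & Rohan, Amara & Sana, Elena & Kenji, Mei & Priya, Priya & Sana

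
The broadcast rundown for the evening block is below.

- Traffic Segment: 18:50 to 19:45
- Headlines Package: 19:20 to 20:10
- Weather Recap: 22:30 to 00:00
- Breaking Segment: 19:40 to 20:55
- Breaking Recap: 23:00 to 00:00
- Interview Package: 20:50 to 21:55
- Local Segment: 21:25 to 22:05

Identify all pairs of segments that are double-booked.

Breaking Recap & Weather Recap, Breaking Segment & Headlines Package, Breaking Segment & Interview Package, Breaking Segment & Traffic Segment, Headlines Package & Traffic Segment, Interview Package & Local Segment

Sorted by start: Traffic Segment, Headlines Package, Breaking Segment, Interview Package, Local Segment, Weather Recap, Breaking Recap.
Headlines Package starts before Traffic Segment ends → Traffic Segment and Headlines Package overlap.
Breaking Segment starts before Traffic Segment ends → Traffic Segment and Breaking Segment overlap.
Interview Package starts after Traffic Segment ends, so nothing later overlaps Traffic Segment either.
Breaking Segment starts before Headlines Package ends → Headlines Package and Breaking Segment overlap.
Interview Package starts after Headlines Package ends, so nothing later overlaps Headlines Package either.
Interview Package starts before Breaking Segment ends → Breaking Segment and Interview Package overlap.
Local Segment starts after Breaking Segment ends, so nothing later overlaps Breaking Segment either.
Local Segment starts before Interview Package ends → Interview Package and Local Segment overlap.
Weather Recap starts after Interview Package ends, so nothing later overlaps Interview Package either.
Weather Recap starts after Local Segment ends, so nothing later overlaps Local Segment either.
Breaking Recap starts before Weather Recap ends → Weather Recap and Breaking Recap overlap.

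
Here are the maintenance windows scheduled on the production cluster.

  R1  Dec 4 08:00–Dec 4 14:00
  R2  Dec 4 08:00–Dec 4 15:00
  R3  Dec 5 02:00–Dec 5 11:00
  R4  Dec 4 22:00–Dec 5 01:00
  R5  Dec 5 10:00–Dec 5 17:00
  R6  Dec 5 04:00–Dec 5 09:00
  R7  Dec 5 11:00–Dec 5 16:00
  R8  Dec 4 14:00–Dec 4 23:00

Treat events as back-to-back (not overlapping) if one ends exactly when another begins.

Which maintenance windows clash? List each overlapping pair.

Check each pair: they overlap iff neither finishes before the other starts.
Sorted by start: R1, R2, R8, R4, R3, R6, R5, R7.
R2 starts before R1 ends → R1 and R2 overlap.
R8 starts exactly when R1 ends (back-to-back, no overlap), so nothing later overlaps R1 either.
R8 starts before R2 ends → R2 and R8 overlap.
R4 starts after R2 ends, so nothing later overlaps R2 either.
R4 starts before R8 ends → R8 and R4 overlap.
R3 starts after R8 ends, so nothing later overlaps R8 either.
R3 starts after R4 ends, so nothing later overlaps R4 either.
R6 starts before R3 ends → R3 and R6 overlap.
R5 starts before R3 ends → R3 and R5 overlap.
R7 starts exactly when R3 ends (back-to-back, no overlap).
R5 starts after R6 ends, so nothing later overlaps R6 either.
R7 starts before R5 ends → R5 and R7 overlap.

R1 & R2, R2 & R8, R3 & R5, R3 & R6, R4 & R8, R5 & R7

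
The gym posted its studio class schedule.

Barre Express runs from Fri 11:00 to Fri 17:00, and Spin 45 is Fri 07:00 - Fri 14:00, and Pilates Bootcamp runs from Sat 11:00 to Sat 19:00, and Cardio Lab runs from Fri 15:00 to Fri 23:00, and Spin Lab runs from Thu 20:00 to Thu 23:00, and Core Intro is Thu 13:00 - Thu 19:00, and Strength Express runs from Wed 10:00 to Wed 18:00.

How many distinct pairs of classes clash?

Sorted by start: Strength Express, Core Intro, Spin Lab, Spin 45, Barre Express, Cardio Lab, Pilates Bootcamp.
Core Intro starts after Strength Express ends, so Strength Express has no further overlaps.
Spin Lab starts after Core Intro ends, so Core Intro has no further overlaps.
Spin 45 starts after Spin Lab ends, so Spin Lab has no further overlaps.
Barre Express starts before Spin 45 ends → Spin 45 and Barre Express overlap.
Cardio Lab starts after Spin 45 ends, so Spin 45 has no further overlaps.
Cardio Lab starts before Barre Express ends → Barre Express and Cardio Lab overlap.
Pilates Bootcamp starts after Barre Express ends.
Pilates Bootcamp starts after Cardio Lab ends.
Overlapping pairs: Barre Express & Cardio Lab, Barre Express & Spin 45 — 2 in total.

2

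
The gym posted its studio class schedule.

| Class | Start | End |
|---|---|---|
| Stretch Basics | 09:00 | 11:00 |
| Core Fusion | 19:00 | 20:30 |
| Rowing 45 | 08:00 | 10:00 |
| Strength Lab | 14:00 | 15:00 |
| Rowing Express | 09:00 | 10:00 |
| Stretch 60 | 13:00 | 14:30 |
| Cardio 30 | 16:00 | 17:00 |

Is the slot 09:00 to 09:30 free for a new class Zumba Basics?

Rowing 45: starts 08:00 before Zumba Basics ends 09:30, and ends 10:00 after Zumba Basics starts 09:00 → overlap.
Rowing Express: starts 09:00 before Zumba Basics ends 09:30, and ends 10:00 after Zumba Basics starts 09:00 → overlap.
Stretch Basics: starts 09:00 before Zumba Basics ends 09:30, and ends 11:00 after Zumba Basics starts 09:00 → overlap.
Stretch 60: starts 13:00 at or after Zumba Basics ends 09:30 → clear.
Strength Lab: starts 14:00 at or after Zumba Basics ends 09:30 → clear.
Cardio 30: starts 16:00 at or after Zumba Basics ends 09:30 → clear.
Core Fusion: starts 19:00 at or after Zumba Basics ends 09:30 → clear.
Zumba Basics overlaps Rowing 45, Rowing Express, Stretch Basics.

No — it overlaps Rowing 45, Rowing Express, Stretch Basics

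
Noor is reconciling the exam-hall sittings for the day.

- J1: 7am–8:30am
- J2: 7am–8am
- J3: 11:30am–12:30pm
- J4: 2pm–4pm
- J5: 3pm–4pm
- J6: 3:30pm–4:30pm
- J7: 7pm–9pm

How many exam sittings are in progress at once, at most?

Sort all start/end points and keep a running count:
7am start J1 → 1
7am start J2 → 2
8am end J2 → 1
8:30am end J1 → 0
11:30am start J3 → 1
12:30pm end J3 → 0
2pm start J4 → 1
3pm start J5 → 2
3:30pm start J6 → 3
4pm end J4 → 2
4pm end J5 → 1
4:30pm end J6 → 0
7pm start J7 → 1
9pm end J7 → 0
Peak is 3, at 3:30pm (J4, J5, J6).

3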